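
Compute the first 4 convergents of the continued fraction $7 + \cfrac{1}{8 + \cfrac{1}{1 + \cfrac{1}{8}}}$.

7/1, 57/8, 64/9, 569/80

Using the convergent recurrence p_i = a_i*p_{i-1} + p_{i-2}, q_i = a_i*q_{i-1} + q_{i-2} with p_{-2}=0, p_{-1}=1, q_{-2}=1, q_{-1}=0:
  i=0: a_0=7, p_0 = 7*1 + 0 = 7, q_0 = 7*0 + 1 = 1.
  i=1: a_1=8, p_1 = 8*7 + 1 = 57, q_1 = 8*1 + 0 = 8.
  i=2: a_2=1, p_2 = 1*57 + 7 = 64, q_2 = 1*8 + 1 = 9.
  i=3: a_3=8, p_3 = 8*64 + 57 = 569, q_3 = 8*9 + 8 = 80.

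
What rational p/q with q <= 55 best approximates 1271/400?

143/45

Expand x = 1271/400 as a continued fraction with the Euclidean algorithm:
  1271 = 3*400 + 71, so a_0 = 3.
  400 = 5*71 + 45, so a_1 = 5.
  71 = 1*45 + 26, so a_2 = 1.
  45 = 1*26 + 19, so a_3 = 1.
  26 = 1*19 + 7, so a_4 = 1.
  19 = 2*7 + 5, so a_5 = 2.
  7 = 1*5 + 2, so a_6 = 1.
  5 = 2*2 + 1, so a_7 = 2.
  2 = 2*1 + 0, so a_8 = 2.
so x = [3; 5, 1, 1, 1, 2, 1, 2, 2].
Convergents (p_i = a_i*p_{i-1} + p_{i-2}, q_i = a_i*q_{i-1} + q_{i-2} with p_{-2}=0, p_{-1}=1, q_{-2}=1, q_{-1}=0), until the denominator exceeds 55:
  i=0: a_0=3, p_0 = 3*1 + 0 = 3, q_0 = 3*0 + 1 = 1.
  i=1: a_1=5, p_1 = 5*3 + 1 = 16, q_1 = 5*1 + 0 = 5.
  i=2: a_2=1, p_2 = 1*16 + 3 = 19, q_2 = 1*5 + 1 = 6.
  i=3: a_3=1, p_3 = 1*19 + 16 = 35, q_3 = 1*6 + 5 = 11.
  i=4: a_4=1, p_4 = 1*35 + 19 = 54, q_4 = 1*11 + 6 = 17.
  i=5: a_5=2, p_5 = 2*54 + 35 = 143, q_5 = 2*17 + 11 = 45.
  i=6: a_6=1, p_6 = 1*143 + 54 = 197, q_6 = 1*45 + 17 = 62.
q_6 = 62 > 55, so the last convergent with denominator <= 55 is p_5/q_5 = 143/45.
The closest fraction with denominator <= 55 is either p_5/q_5 or the intermediate fraction (k*p_5 + p_4)/(k*q_5 + q_4) with the largest k >= 1 whose denominator stays <= 55; these approach x as k grows, and every other convergent or intermediate fraction in range is farther away.
Largest k: floor((55 - q_4)/q_5) = floor((55 - 17)/45) = 0.
Since k = 0, no intermediate fraction beyond p_5/q_5 has denominator <= 55, so the convergent 143/45 is the closest (its error is |1271*45 - 143*400|/(400*45) = 5/18000).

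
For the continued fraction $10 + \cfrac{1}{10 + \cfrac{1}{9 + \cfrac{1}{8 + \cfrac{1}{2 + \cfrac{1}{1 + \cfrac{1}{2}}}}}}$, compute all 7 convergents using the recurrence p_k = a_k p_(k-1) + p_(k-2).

Using the convergent recurrence p_i = a_i*p_{i-1} + p_{i-2}, q_i = a_i*q_{i-1} + q_{i-2} with p_{-2}=0, p_{-1}=1, q_{-2}=1, q_{-1}=0:
  i=0: a_0=10, p_0 = 10*1 + 0 = 10, q_0 = 10*0 + 1 = 1.
  i=1: a_1=10, p_1 = 10*10 + 1 = 101, q_1 = 10*1 + 0 = 10.
  i=2: a_2=9, p_2 = 9*101 + 10 = 919, q_2 = 9*10 + 1 = 91.
  i=3: a_3=8, p_3 = 8*919 + 101 = 7453, q_3 = 8*91 + 10 = 738.
  i=4: a_4=2, p_4 = 2*7453 + 919 = 15825, q_4 = 2*738 + 91 = 1567.
  i=5: a_5=1, p_5 = 1*15825 + 7453 = 23278, q_5 = 1*1567 + 738 = 2305.
  i=6: a_6=2, p_6 = 2*23278 + 15825 = 62381, q_6 = 2*2305 + 1567 = 6177.

10/1, 101/10, 919/91, 7453/738, 15825/1567, 23278/2305, 62381/6177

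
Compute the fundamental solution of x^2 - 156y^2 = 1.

(x, y) = (25, 2)

First expand sqrt(156) as a continued fraction. With x_i = (sqrt(156) + m_i)/d_i and (m_0, d_0) = (0, 1): a_0 = floor(sqrt(156)) = 12, since 12^2 = 144 <= 156 < 169 = 13^2.
Iterate m_{i+1} = d_i*a_i - m_i, d_{i+1} = (156 - m_{i+1}^2)/d_i, a_{i+1} = floor((a_0 + m_{i+1})/d_{i+1}):
  m_1 = 1*12 - 0 = 12, d_1 = (156 - 12^2)/1 = 12/1 = 12, a_1 = floor((12 + 12)/12) = 2.
  m_2 = 12*2 - 12 = 12, d_2 = (156 - 12^2)/12 = 12/12 = 1, a_2 = floor((12 + 12)/1) = 24.
  m_3 = 1*24 - 12 = 12, d_3 = (156 - 12^2)/1 = 12/1 = 12: (m_3, d_3) = (m_1, d_1) = (12, 12), so from here the quotients repeat a_1, a_2; the period length is 2.
So sqrt(156) = [12; (2, 24)] with period length k = 2.
k is even, so the fundamental solution of x^2 - 156y^2 = 1 is (p_{k-1}, q_{k-1}) = (p_1, q_1); compute convergents through index 1.
Convergents (p_i = a_i*p_{i-1} + p_{i-2}, q_i = a_i*q_{i-1} + q_{i-2} with p_{-2}=0, p_{-1}=1, q_{-2}=1, q_{-1}=0):
  i=0: a_0=12, p_0 = 12*1 + 0 = 12, q_0 = 12*0 + 1 = 1.
  i=1: a_1=2, p_1 = 2*12 + 1 = 25, q_1 = 2*1 + 0 = 2.
Check: 25^2 - 156*2^2 = 625 - 624 = 1, so (x, y) = (25, 2) solves the equation, and by the theorem it is the least positive solution.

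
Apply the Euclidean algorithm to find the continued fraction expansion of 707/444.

[1; 1, 1, 2, 4, 1, 4, 1, 2]

Run the Euclidean algorithm on 707 and 444; the successive quotients are the partial quotients a_0, a_1, ... (each step inverts the fractional part left over by the previous one):
  707 = 1*444 + 263, so a_0 = 1.
  444 = 1*263 + 181, so a_1 = 1.
  263 = 1*181 + 82, so a_2 = 1.
  181 = 2*82 + 17, so a_3 = 2.
  82 = 4*17 + 14, so a_4 = 4.
  17 = 1*14 + 3, so a_5 = 1.
  14 = 4*3 + 2, so a_6 = 4.
  3 = 1*2 + 1, so a_7 = 1.
  2 = 2*1 + 0, so a_8 = 2.
The remainder reaches 0 after 9 divisions, so the expansion has 9 partial quotients, read off in order.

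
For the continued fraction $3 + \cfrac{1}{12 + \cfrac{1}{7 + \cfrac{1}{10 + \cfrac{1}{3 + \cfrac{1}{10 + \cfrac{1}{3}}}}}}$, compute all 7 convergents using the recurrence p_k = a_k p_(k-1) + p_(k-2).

Using the convergent recurrence p_i = a_i*p_{i-1} + p_{i-2}, q_i = a_i*q_{i-1} + q_{i-2} with p_{-2}=0, p_{-1}=1, q_{-2}=1, q_{-1}=0:
  i=0: a_0=3, p_0 = 3*1 + 0 = 3, q_0 = 3*0 + 1 = 1.
  i=1: a_1=12, p_1 = 12*3 + 1 = 37, q_1 = 12*1 + 0 = 12.
  i=2: a_2=7, p_2 = 7*37 + 3 = 262, q_2 = 7*12 + 1 = 85.
  i=3: a_3=10, p_3 = 10*262 + 37 = 2657, q_3 = 10*85 + 12 = 862.
  i=4: a_4=3, p_4 = 3*2657 + 262 = 8233, q_4 = 3*862 + 85 = 2671.
  i=5: a_5=10, p_5 = 10*8233 + 2657 = 84987, q_5 = 10*2671 + 862 = 27572.
  i=6: a_6=3, p_6 = 3*84987 + 8233 = 263194, q_6 = 3*27572 + 2671 = 85387.

3/1, 37/12, 262/85, 2657/862, 8233/2671, 84987/27572, 263194/85387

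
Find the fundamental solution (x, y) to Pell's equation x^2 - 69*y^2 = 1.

(x, y) = (7775, 936)

First expand sqrt(69) as a continued fraction. With x_i = (sqrt(69) + m_i)/d_i and (m_0, d_0) = (0, 1): a_0 = floor(sqrt(69)) = 8, since 8^2 = 64 <= 69 < 81 = 9^2.
Iterate m_{i+1} = d_i*a_i - m_i, d_{i+1} = (69 - m_{i+1}^2)/d_i, a_{i+1} = floor((a_0 + m_{i+1})/d_{i+1}):
  m_1 = 1*8 - 0 = 8, d_1 = (69 - 8^2)/1 = 5/1 = 5, a_1 = floor((8 + 8)/5) = 3.
  m_2 = 5*3 - 8 = 7, d_2 = (69 - 7^2)/5 = 20/5 = 4, a_2 = floor((8 + 7)/4) = 3.
  m_3 = 4*3 - 7 = 5, d_3 = (69 - 5^2)/4 = 44/4 = 11, a_3 = floor((8 + 5)/11) = 1.
  m_4 = 11*1 - 5 = 6, d_4 = (69 - 6^2)/11 = 33/11 = 3, a_4 = floor((8 + 6)/3) = 4.
  m_5 = 3*4 - 6 = 6, d_5 = (69 - 6^2)/3 = 33/3 = 11, a_5 = floor((8 + 6)/11) = 1.
  m_6 = 11*1 - 6 = 5, d_6 = (69 - 5^2)/11 = 44/11 = 4, a_6 = floor((8 + 5)/4) = 3.
  m_7 = 4*3 - 5 = 7, d_7 = (69 - 7^2)/4 = 20/4 = 5, a_7 = floor((8 + 7)/5) = 3.
  m_8 = 5*3 - 7 = 8, d_8 = (69 - 8^2)/5 = 5/5 = 1, a_8 = floor((8 + 8)/1) = 16.
  m_9 = 1*16 - 8 = 8, d_9 = (69 - 8^2)/1 = 5/1 = 5: (m_9, d_9) = (m_1, d_1) = (8, 5), so from here the quotients repeat a_1, ..., a_8; the period length is 8.
So sqrt(69) = [8; (3, 3, 1, 4, 1, 3, 3, 16)] with period length k = 8.
k is even, so the fundamental solution of x^2 - 69y^2 = 1 is (p_{k-1}, q_{k-1}) = (p_7, q_7); compute convergents through index 7.
Convergents (p_i = a_i*p_{i-1} + p_{i-2}, q_i = a_i*q_{i-1} + q_{i-2} with p_{-2}=0, p_{-1}=1, q_{-2}=1, q_{-1}=0):
  i=0: a_0=8, p_0 = 8*1 + 0 = 8, q_0 = 8*0 + 1 = 1.
  i=1: a_1=3, p_1 = 3*8 + 1 = 25, q_1 = 3*1 + 0 = 3.
  i=2: a_2=3, p_2 = 3*25 + 8 = 83, q_2 = 3*3 + 1 = 10.
  i=3: a_3=1, p_3 = 1*83 + 25 = 108, q_3 = 1*10 + 3 = 13.
  i=4: a_4=4, p_4 = 4*108 + 83 = 515, q_4 = 4*13 + 10 = 62.
  i=5: a_5=1, p_5 = 1*515 + 108 = 623, q_5 = 1*62 + 13 = 75.
  i=6: a_6=3, p_6 = 3*623 + 515 = 2384, q_6 = 3*75 + 62 = 287.
  i=7: a_7=3, p_7 = 3*2384 + 623 = 7775, q_7 = 3*287 + 75 = 936.
Check: 7775^2 - 69*936^2 = 60450625 - 60450624 = 1, so (x, y) = (7775, 936) solves the equation, and by the theorem it is the least positive solution.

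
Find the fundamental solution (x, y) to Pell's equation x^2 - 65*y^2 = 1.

(x, y) = (129, 16)

First expand sqrt(65) as a continued fraction. With x_i = (sqrt(65) + m_i)/d_i and (m_0, d_0) = (0, 1): a_0 = floor(sqrt(65)) = 8, since 8^2 = 64 <= 65 < 81 = 9^2.
Iterate m_{i+1} = d_i*a_i - m_i, d_{i+1} = (65 - m_{i+1}^2)/d_i, a_{i+1} = floor((a_0 + m_{i+1})/d_{i+1}):
  m_1 = 1*8 - 0 = 8, d_1 = (65 - 8^2)/1 = 1/1 = 1, a_1 = floor((8 + 8)/1) = 16.
  m_2 = 1*16 - 8 = 8, d_2 = (65 - 8^2)/1 = 1/1 = 1: (m_2, d_2) = (m_1, d_1) = (8, 1), so from here the quotient a_1 repeats; the period length is 1.
So sqrt(65) = [8; (16)] with period length k = 1.
k is odd, so (p_{k-1}, q_{k-1}) only solves x^2 - 65y^2 = -1 and the fundamental solution of x^2 - 65y^2 = 1 is (p_{2k-1}, q_{2k-1}) = (p_1, q_1); compute convergents through index 1, running through the period twice.
Convergents (p_i = a_i*p_{i-1} + p_{i-2}, q_i = a_i*q_{i-1} + q_{i-2} with p_{-2}=0, p_{-1}=1, q_{-2}=1, q_{-1}=0):
  i=0: a_0=8, p_0 = 8*1 + 0 = 8, q_0 = 8*0 + 1 = 1.
  i=1: a_1=16, p_1 = 16*8 + 1 = 129, q_1 = 16*1 + 0 = 16.
Indeed p_0^2 - 65*q_0^2 = 64 - 65 = -1, not +1.
Check: 129^2 - 65*16^2 = 16641 - 16640 = 1, so (x, y) = (129, 16) solves the equation, and by the theorem it is the least positive solution.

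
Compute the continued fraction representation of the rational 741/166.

[4; 2, 6, 2, 2, 2]

Run the Euclidean algorithm on 741 and 166; the successive quotients are the partial quotients a_0, a_1, ... (each step inverts the fractional part left over by the previous one):
  741 = 4*166 + 77, so a_0 = 4.
  166 = 2*77 + 12, so a_1 = 2.
  77 = 6*12 + 5, so a_2 = 6.
  12 = 2*5 + 2, so a_3 = 2.
  5 = 2*2 + 1, so a_4 = 2.
  2 = 2*1 + 0, so a_5 = 2.
The remainder reaches 0 after 6 divisions, so the expansion has 6 partial quotients, read off in order.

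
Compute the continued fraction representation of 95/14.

[6; 1, 3, 1, 2]

Run the Euclidean algorithm on 95 and 14; the successive quotients are the partial quotients a_0, a_1, ... (each step inverts the fractional part left over by the previous one):
  95 = 6*14 + 11, so a_0 = 6.
  14 = 1*11 + 3, so a_1 = 1.
  11 = 3*3 + 2, so a_2 = 3.
  3 = 1*2 + 1, so a_3 = 1.
  2 = 2*1 + 0, so a_4 = 2.
The remainder reaches 0 after 5 divisions, so the expansion has 5 partial quotients, read off in order.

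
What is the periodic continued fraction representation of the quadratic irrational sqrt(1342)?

[36; (1, 1, 1, 2, 1, 1, 1, 72)]

Write x_i = (sqrt(1342) + m_i)/d_i with (m_0, d_0) = (0, 1). a_0 = floor(sqrt(1342)) = 36, since 36^2 = 1296 <= 1342 < 1369 = 37^2.
Iterate m_{i+1} = d_i*a_i - m_i, d_{i+1} = (1342 - m_{i+1}^2)/d_i, a_{i+1} = floor((a_0 + m_{i+1})/d_{i+1}):
  m_1 = 1*36 - 0 = 36, d_1 = (1342 - 36^2)/1 = 46/1 = 46, a_1 = floor((36 + 36)/46) = 1.
  m_2 = 46*1 - 36 = 10, d_2 = (1342 - 10^2)/46 = 1242/46 = 27, a_2 = floor((36 + 10)/27) = 1.
  m_3 = 27*1 - 10 = 17, d_3 = (1342 - 17^2)/27 = 1053/27 = 39, a_3 = floor((36 + 17)/39) = 1.
  m_4 = 39*1 - 17 = 22, d_4 = (1342 - 22^2)/39 = 858/39 = 22, a_4 = floor((36 + 22)/22) = 2.
  m_5 = 22*2 - 22 = 22, d_5 = (1342 - 22^2)/22 = 858/22 = 39, a_5 = floor((36 + 22)/39) = 1.
  m_6 = 39*1 - 22 = 17, d_6 = (1342 - 17^2)/39 = 1053/39 = 27, a_6 = floor((36 + 17)/27) = 1.
  m_7 = 27*1 - 17 = 10, d_7 = (1342 - 10^2)/27 = 1242/27 = 46, a_7 = floor((36 + 10)/46) = 1.
  m_8 = 46*1 - 10 = 36, d_8 = (1342 - 36^2)/46 = 46/46 = 1, a_8 = floor((36 + 36)/1) = 72.
  m_9 = 1*72 - 36 = 36, d_9 = (1342 - 36^2)/1 = 46/1 = 46: (m_9, d_9) = (m_1, d_1) = (36, 46), so from here the quotients repeat a_1, ..., a_8; the period length is 8.
Hence the expansion of sqrt(1342) is a_0 = 36 followed by the repeating block 1, 1, 1, 2, 1, 1, 1, 72 (period 8).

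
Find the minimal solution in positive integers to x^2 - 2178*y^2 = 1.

First expand sqrt(2178) as a continued fraction. With x_i = (sqrt(2178) + m_i)/d_i and (m_0, d_0) = (0, 1): a_0 = floor(sqrt(2178)) = 46, since 46^2 = 2116 <= 2178 < 2209 = 47^2.
Iterate m_{i+1} = d_i*a_i - m_i, d_{i+1} = (2178 - m_{i+1}^2)/d_i, a_{i+1} = floor((a_0 + m_{i+1})/d_{i+1}):
  m_1 = 1*46 - 0 = 46, d_1 = (2178 - 46^2)/1 = 62/1 = 62, a_1 = floor((46 + 46)/62) = 1.
  m_2 = 62*1 - 46 = 16, d_2 = (2178 - 16^2)/62 = 1922/62 = 31, a_2 = floor((46 + 16)/31) = 2.
  m_3 = 31*2 - 16 = 46, d_3 = (2178 - 46^2)/31 = 62/31 = 2, a_3 = floor((46 + 46)/2) = 46.
  m_4 = 2*46 - 46 = 46, d_4 = (2178 - 46^2)/2 = 62/2 = 31, a_4 = floor((46 + 46)/31) = 2.
  m_5 = 31*2 - 46 = 16, d_5 = (2178 - 16^2)/31 = 1922/31 = 62, a_5 = floor((46 + 16)/62) = 1.
  m_6 = 62*1 - 16 = 46, d_6 = (2178 - 46^2)/62 = 62/62 = 1, a_6 = floor((46 + 46)/1) = 92.
  m_7 = 1*92 - 46 = 46, d_7 = (2178 - 46^2)/1 = 62/1 = 62: (m_7, d_7) = (m_1, d_1) = (46, 62), so from here the quotients repeat a_1, ..., a_6; the period length is 6.
So sqrt(2178) = [46; (1, 2, 46, 2, 1, 92)] with period length k = 6.
k is even, so the fundamental solution of x^2 - 2178y^2 = 1 is (p_{k-1}, q_{k-1}) = (p_5, q_5); compute convergents through index 5.
Convergents (p_i = a_i*p_{i-1} + p_{i-2}, q_i = a_i*q_{i-1} + q_{i-2} with p_{-2}=0, p_{-1}=1, q_{-2}=1, q_{-1}=0):
  i=0: a_0=46, p_0 = 46*1 + 0 = 46, q_0 = 46*0 + 1 = 1.
  i=1: a_1=1, p_1 = 1*46 + 1 = 47, q_1 = 1*1 + 0 = 1.
  i=2: a_2=2, p_2 = 2*47 + 46 = 140, q_2 = 2*1 + 1 = 3.
  i=3: a_3=46, p_3 = 46*140 + 47 = 6487, q_3 = 46*3 + 1 = 139.
  i=4: a_4=2, p_4 = 2*6487 + 140 = 13114, q_4 = 2*139 + 3 = 281.
  i=5: a_5=1, p_5 = 1*13114 + 6487 = 19601, q_5 = 1*281 + 139 = 420.
Check: 19601^2 - 2178*420^2 = 384199201 - 384199200 = 1, so (x, y) = (19601, 420) solves the equation, and by the theorem it is the least positive solution.

(x, y) = (19601, 420)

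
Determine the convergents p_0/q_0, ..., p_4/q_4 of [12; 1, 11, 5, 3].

12/1, 13/1, 155/12, 788/61, 2519/195

Using the convergent recurrence p_i = a_i*p_{i-1} + p_{i-2}, q_i = a_i*q_{i-1} + q_{i-2} with p_{-2}=0, p_{-1}=1, q_{-2}=1, q_{-1}=0:
  i=0: a_0=12, p_0 = 12*1 + 0 = 12, q_0 = 12*0 + 1 = 1.
  i=1: a_1=1, p_1 = 1*12 + 1 = 13, q_1 = 1*1 + 0 = 1.
  i=2: a_2=11, p_2 = 11*13 + 12 = 155, q_2 = 11*1 + 1 = 12.
  i=3: a_3=5, p_3 = 5*155 + 13 = 788, q_3 = 5*12 + 1 = 61.
  i=4: a_4=3, p_4 = 3*788 + 155 = 2519, q_4 = 3*61 + 12 = 195.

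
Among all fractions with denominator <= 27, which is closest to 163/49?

Expand x = 163/49 as a continued fraction with the Euclidean algorithm:
  163 = 3*49 + 16, so a_0 = 3.
  49 = 3*16 + 1, so a_1 = 3.
  16 = 16*1 + 0, so a_2 = 16.
so x = [3; 3, 16].
Convergents (p_i = a_i*p_{i-1} + p_{i-2}, q_i = a_i*q_{i-1} + q_{i-2} with p_{-2}=0, p_{-1}=1, q_{-2}=1, q_{-1}=0), until the denominator exceeds 27:
  i=0: a_0=3, p_0 = 3*1 + 0 = 3, q_0 = 3*0 + 1 = 1.
  i=1: a_1=3, p_1 = 3*3 + 1 = 10, q_1 = 3*1 + 0 = 3.
  i=2: a_2=16, p_2 = 16*10 + 3 = 163, q_2 = 16*3 + 1 = 49.
q_2 = 49 > 27, so the last convergent with denominator <= 27 is p_1/q_1 = 10/3.
The closest fraction with denominator <= 27 is either p_1/q_1 or the intermediate fraction (k*p_1 + p_0)/(k*q_1 + q_0) with the largest k >= 1 whose denominator stays <= 27; these approach x as k grows, and every other convergent or intermediate fraction in range is farther away.
Largest k: floor((27 - q_0)/q_1) = floor((27 - 1)/3) = 8.
That gives (8*10 + 3)/(8*3 + 1) = 83/25.
Compare the errors: |x - 10/3| = |163*3 - 10*49|/(49*3) = 1/147, and |x - 83/25| = |163*25 - 83*49|/(49*25) = 8/1225.
Cross-multiplying, 8*147 = 1176 < 1225 = 1*1225, so 8/1225 is smaller: the intermediate fraction 83/25 is closer to x than 10/3.

83/25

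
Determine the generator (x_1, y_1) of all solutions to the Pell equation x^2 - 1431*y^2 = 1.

First expand sqrt(1431) as a continued fraction. With x_i = (sqrt(1431) + m_i)/d_i and (m_0, d_0) = (0, 1): a_0 = floor(sqrt(1431)) = 37, since 37^2 = 1369 <= 1431 < 1444 = 38^2.
Iterate m_{i+1} = d_i*a_i - m_i, d_{i+1} = (1431 - m_{i+1}^2)/d_i, a_{i+1} = floor((a_0 + m_{i+1})/d_{i+1}):
  m_1 = 1*37 - 0 = 37, d_1 = (1431 - 37^2)/1 = 62/1 = 62, a_1 = floor((37 + 37)/62) = 1.
  m_2 = 62*1 - 37 = 25, d_2 = (1431 - 25^2)/62 = 806/62 = 13, a_2 = floor((37 + 25)/13) = 4.
  m_3 = 13*4 - 25 = 27, d_3 = (1431 - 27^2)/13 = 702/13 = 54, a_3 = floor((37 + 27)/54) = 1.
  m_4 = 54*1 - 27 = 27, d_4 = (1431 - 27^2)/54 = 702/54 = 13, a_4 = floor((37 + 27)/13) = 4.
  m_5 = 13*4 - 27 = 25, d_5 = (1431 - 25^2)/13 = 806/13 = 62, a_5 = floor((37 + 25)/62) = 1.
  m_6 = 62*1 - 25 = 37, d_6 = (1431 - 37^2)/62 = 62/62 = 1, a_6 = floor((37 + 37)/1) = 74.
  m_7 = 1*74 - 37 = 37, d_7 = (1431 - 37^2)/1 = 62/1 = 62: (m_7, d_7) = (m_1, d_1) = (37, 62), so from here the quotients repeat a_1, ..., a_6; the period length is 6.
So sqrt(1431) = [37; (1, 4, 1, 4, 1, 74)] with period length k = 6.
k is even, so the fundamental solution of x^2 - 1431y^2 = 1 is (p_{k-1}, q_{k-1}) = (p_5, q_5); compute convergents through index 5.
Convergents (p_i = a_i*p_{i-1} + p_{i-2}, q_i = a_i*q_{i-1} + q_{i-2} with p_{-2}=0, p_{-1}=1, q_{-2}=1, q_{-1}=0):
  i=0: a_0=37, p_0 = 37*1 + 0 = 37, q_0 = 37*0 + 1 = 1.
  i=1: a_1=1, p_1 = 1*37 + 1 = 38, q_1 = 1*1 + 0 = 1.
  i=2: a_2=4, p_2 = 4*38 + 37 = 189, q_2 = 4*1 + 1 = 5.
  i=3: a_3=1, p_3 = 1*189 + 38 = 227, q_3 = 1*5 + 1 = 6.
  i=4: a_4=4, p_4 = 4*227 + 189 = 1097, q_4 = 4*6 + 5 = 29.
  i=5: a_5=1, p_5 = 1*1097 + 227 = 1324, q_5 = 1*29 + 6 = 35.
Check: 1324^2 - 1431*35^2 = 1752976 - 1752975 = 1, so (x, y) = (1324, 35) solves the equation, and by the theorem it is the least positive solution.

(x, y) = (1324, 35)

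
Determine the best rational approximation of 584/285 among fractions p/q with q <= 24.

41/20

Expand x = 584/285 as a continued fraction with the Euclidean algorithm:
  584 = 2*285 + 14, so a_0 = 2.
  285 = 20*14 + 5, so a_1 = 20.
  14 = 2*5 + 4, so a_2 = 2.
  5 = 1*4 + 1, so a_3 = 1.
  4 = 4*1 + 0, so a_4 = 4.
so x = [2; 20, 2, 1, 4].
Convergents (p_i = a_i*p_{i-1} + p_{i-2}, q_i = a_i*q_{i-1} + q_{i-2} with p_{-2}=0, p_{-1}=1, q_{-2}=1, q_{-1}=0), until the denominator exceeds 24:
  i=0: a_0=2, p_0 = 2*1 + 0 = 2, q_0 = 2*0 + 1 = 1.
  i=1: a_1=20, p_1 = 20*2 + 1 = 41, q_1 = 20*1 + 0 = 20.
  i=2: a_2=2, p_2 = 2*41 + 2 = 84, q_2 = 2*20 + 1 = 41.
q_2 = 41 > 24, so the last convergent with denominator <= 24 is p_1/q_1 = 41/20.
The closest fraction with denominator <= 24 is either p_1/q_1 or the intermediate fraction (k*p_1 + p_0)/(k*q_1 + q_0) with the largest k >= 1 whose denominator stays <= 24; these approach x as k grows, and every other convergent or intermediate fraction in range is farther away.
Largest k: floor((24 - q_0)/q_1) = floor((24 - 1)/20) = 1.
That gives (1*41 + 2)/(1*20 + 1) = 43/21.
Compare the errors: |x - 41/20| = |584*20 - 41*285|/(285*20) = 5/5700, and |x - 43/21| = |584*21 - 43*285|/(285*21) = 9/5985.
Cross-multiplying, 5*5985 = 29925 < 51300 = 9*5700, so 5/5700 is smaller: the convergent 41/20 is closer to x than 43/21.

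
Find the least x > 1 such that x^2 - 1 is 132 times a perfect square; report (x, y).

(x, y) = (23, 2)

First expand sqrt(132) as a continued fraction. With x_i = (sqrt(132) + m_i)/d_i and (m_0, d_0) = (0, 1): a_0 = floor(sqrt(132)) = 11, since 11^2 = 121 <= 132 < 144 = 12^2.
Iterate m_{i+1} = d_i*a_i - m_i, d_{i+1} = (132 - m_{i+1}^2)/d_i, a_{i+1} = floor((a_0 + m_{i+1})/d_{i+1}):
  m_1 = 1*11 - 0 = 11, d_1 = (132 - 11^2)/1 = 11/1 = 11, a_1 = floor((11 + 11)/11) = 2.
  m_2 = 11*2 - 11 = 11, d_2 = (132 - 11^2)/11 = 11/11 = 1, a_2 = floor((11 + 11)/1) = 22.
  m_3 = 1*22 - 11 = 11, d_3 = (132 - 11^2)/1 = 11/1 = 11: (m_3, d_3) = (m_1, d_1) = (11, 11), so from here the quotients repeat a_1, a_2; the period length is 2.
So sqrt(132) = [11; (2, 22)] with period length k = 2.
k is even, so the fundamental solution of x^2 - 132y^2 = 1 is (p_{k-1}, q_{k-1}) = (p_1, q_1); compute convergents through index 1.
Convergents (p_i = a_i*p_{i-1} + p_{i-2}, q_i = a_i*q_{i-1} + q_{i-2} with p_{-2}=0, p_{-1}=1, q_{-2}=1, q_{-1}=0):
  i=0: a_0=11, p_0 = 11*1 + 0 = 11, q_0 = 11*0 + 1 = 1.
  i=1: a_1=2, p_1 = 2*11 + 1 = 23, q_1 = 2*1 + 0 = 2.
Check: 23^2 - 132*2^2 = 529 - 528 = 1, so (x, y) = (23, 2) solves the equation, and by the theorem it is the least positive solution.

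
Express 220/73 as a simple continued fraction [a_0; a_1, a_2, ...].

Run the Euclidean algorithm on 220 and 73; the successive quotients are the partial quotients a_0, a_1, ... (each step inverts the fractional part left over by the previous one):
  220 = 3*73 + 1, so a_0 = 3.
  73 = 73*1 + 0, so a_1 = 73.
The remainder reaches 0 after 2 divisions, so the expansion has 2 partial quotients, read off in order.

[3; 73]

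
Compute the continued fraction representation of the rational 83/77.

Run the Euclidean algorithm on 83 and 77; the successive quotients are the partial quotients a_0, a_1, ... (each step inverts the fractional part left over by the previous one):
  83 = 1*77 + 6, so a_0 = 1.
  77 = 12*6 + 5, so a_1 = 12.
  6 = 1*5 + 1, so a_2 = 1.
  5 = 5*1 + 0, so a_3 = 5.
The remainder reaches 0 after 4 divisions, so the expansion has 4 partial quotients, read off in order.

[1; 12, 1, 5]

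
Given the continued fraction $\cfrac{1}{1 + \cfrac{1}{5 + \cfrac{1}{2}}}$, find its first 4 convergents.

0/1, 1/1, 5/6, 11/13

Using the convergent recurrence p_i = a_i*p_{i-1} + p_{i-2}, q_i = a_i*q_{i-1} + q_{i-2} with p_{-2}=0, p_{-1}=1, q_{-2}=1, q_{-1}=0:
  i=0: a_0=0, p_0 = 0*1 + 0 = 0, q_0 = 0*0 + 1 = 1.
  i=1: a_1=1, p_1 = 1*0 + 1 = 1, q_1 = 1*1 + 0 = 1.
  i=2: a_2=5, p_2 = 5*1 + 0 = 5, q_2 = 5*1 + 1 = 6.
  i=3: a_3=2, p_3 = 2*5 + 1 = 11, q_3 = 2*6 + 1 = 13.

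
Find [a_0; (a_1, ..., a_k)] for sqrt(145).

Write x_i = (sqrt(145) + m_i)/d_i with (m_0, d_0) = (0, 1). a_0 = floor(sqrt(145)) = 12, since 12^2 = 144 <= 145 < 169 = 13^2.
Iterate m_{i+1} = d_i*a_i - m_i, d_{i+1} = (145 - m_{i+1}^2)/d_i, a_{i+1} = floor((a_0 + m_{i+1})/d_{i+1}):
  m_1 = 1*12 - 0 = 12, d_1 = (145 - 12^2)/1 = 1/1 = 1, a_1 = floor((12 + 12)/1) = 24.
  m_2 = 1*24 - 12 = 12, d_2 = (145 - 12^2)/1 = 1/1 = 1: (m_2, d_2) = (m_1, d_1) = (12, 1), so from here the quotient a_1 repeats; the period length is 1.
Hence the expansion of sqrt(145) is a_0 = 12 followed by the repeating block 24 (period 1).

[12; (24)]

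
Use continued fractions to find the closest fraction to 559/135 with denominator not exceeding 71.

294/71

Expand x = 559/135 as a continued fraction with the Euclidean algorithm:
  559 = 4*135 + 19, so a_0 = 4.
  135 = 7*19 + 2, so a_1 = 7.
  19 = 9*2 + 1, so a_2 = 9.
  2 = 2*1 + 0, so a_3 = 2.
so x = [4; 7, 9, 2].
Convergents (p_i = a_i*p_{i-1} + p_{i-2}, q_i = a_i*q_{i-1} + q_{i-2} with p_{-2}=0, p_{-1}=1, q_{-2}=1, q_{-1}=0), until the denominator exceeds 71:
  i=0: a_0=4, p_0 = 4*1 + 0 = 4, q_0 = 4*0 + 1 = 1.
  i=1: a_1=7, p_1 = 7*4 + 1 = 29, q_1 = 7*1 + 0 = 7.
  i=2: a_2=9, p_2 = 9*29 + 4 = 265, q_2 = 9*7 + 1 = 64.
  i=3: a_3=2, p_3 = 2*265 + 29 = 559, q_3 = 2*64 + 7 = 135.
q_3 = 135 > 71, so the last convergent with denominator <= 71 is p_2/q_2 = 265/64.
The closest fraction with denominator <= 71 is either p_2/q_2 or the intermediate fraction (k*p_2 + p_1)/(k*q_2 + q_1) with the largest k >= 1 whose denominator stays <= 71; these approach x as k grows, and every other convergent or intermediate fraction in range is farther away.
Largest k: floor((71 - q_1)/q_2) = floor((71 - 7)/64) = 1.
That gives (1*265 + 29)/(1*64 + 7) = 294/71.
Compare the errors: |x - 265/64| = |559*64 - 265*135|/(135*64) = 1/8640, and |x - 294/71| = |559*71 - 294*135|/(135*71) = 1/9585.
Cross-multiplying, 1*8640 = 8640 < 9585 = 1*9585, so 1/9585 is smaller: the intermediate fraction 294/71 is closer to x than 265/64.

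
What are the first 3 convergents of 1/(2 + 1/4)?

0/1, 1/2, 4/9

Using the convergent recurrence p_i = a_i*p_{i-1} + p_{i-2}, q_i = a_i*q_{i-1} + q_{i-2} with p_{-2}=0, p_{-1}=1, q_{-2}=1, q_{-1}=0:
  i=0: a_0=0, p_0 = 0*1 + 0 = 0, q_0 = 0*0 + 1 = 1.
  i=1: a_1=2, p_1 = 2*0 + 1 = 1, q_1 = 2*1 + 0 = 2.
  i=2: a_2=4, p_2 = 4*1 + 0 = 4, q_2 = 4*2 + 1 = 9.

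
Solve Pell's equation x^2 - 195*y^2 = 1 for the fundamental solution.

First expand sqrt(195) as a continued fraction. With x_i = (sqrt(195) + m_i)/d_i and (m_0, d_0) = (0, 1): a_0 = floor(sqrt(195)) = 13, since 13^2 = 169 <= 195 < 196 = 14^2.
Iterate m_{i+1} = d_i*a_i - m_i, d_{i+1} = (195 - m_{i+1}^2)/d_i, a_{i+1} = floor((a_0 + m_{i+1})/d_{i+1}):
  m_1 = 1*13 - 0 = 13, d_1 = (195 - 13^2)/1 = 26/1 = 26, a_1 = floor((13 + 13)/26) = 1.
  m_2 = 26*1 - 13 = 13, d_2 = (195 - 13^2)/26 = 26/26 = 1, a_2 = floor((13 + 13)/1) = 26.
  m_3 = 1*26 - 13 = 13, d_3 = (195 - 13^2)/1 = 26/1 = 26: (m_3, d_3) = (m_1, d_1) = (13, 26), so from here the quotients repeat a_1, a_2; the period length is 2.
So sqrt(195) = [13; (1, 26)] with period length k = 2.
k is even, so the fundamental solution of x^2 - 195y^2 = 1 is (p_{k-1}, q_{k-1}) = (p_1, q_1); compute convergents through index 1.
Convergents (p_i = a_i*p_{i-1} + p_{i-2}, q_i = a_i*q_{i-1} + q_{i-2} with p_{-2}=0, p_{-1}=1, q_{-2}=1, q_{-1}=0):
  i=0: a_0=13, p_0 = 13*1 + 0 = 13, q_0 = 13*0 + 1 = 1.
  i=1: a_1=1, p_1 = 1*13 + 1 = 14, q_1 = 1*1 + 0 = 1.
Check: 14^2 - 195*1^2 = 196 - 195 = 1, so (x, y) = (14, 1) solves the equation, and by the theorem it is the least positive solution.

(x, y) = (14, 1)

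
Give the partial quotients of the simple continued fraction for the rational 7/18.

[0; 2, 1, 1, 3]

Run the Euclidean algorithm on 7 and 18; the successive quotients are the partial quotients a_0, a_1, ... (each step inverts the fractional part left over by the previous one):
  7 = 0*18 + 7, so a_0 = 0.
  18 = 2*7 + 4, so a_1 = 2.
  7 = 1*4 + 3, so a_2 = 1.
  4 = 1*3 + 1, so a_3 = 1.
  3 = 3*1 + 0, so a_4 = 3.
The remainder reaches 0 after 5 divisions, so the expansion has 5 partial quotients, read off in order.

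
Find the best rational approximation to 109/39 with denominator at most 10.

Expand x = 109/39 as a continued fraction with the Euclidean algorithm:
  109 = 2*39 + 31, so a_0 = 2.
  39 = 1*31 + 8, so a_1 = 1.
  31 = 3*8 + 7, so a_2 = 3.
  8 = 1*7 + 1, so a_3 = 1.
  7 = 7*1 + 0, so a_4 = 7.
so x = [2; 1, 3, 1, 7].
Convergents (p_i = a_i*p_{i-1} + p_{i-2}, q_i = a_i*q_{i-1} + q_{i-2} with p_{-2}=0, p_{-1}=1, q_{-2}=1, q_{-1}=0), until the denominator exceeds 10:
  i=0: a_0=2, p_0 = 2*1 + 0 = 2, q_0 = 2*0 + 1 = 1.
  i=1: a_1=1, p_1 = 1*2 + 1 = 3, q_1 = 1*1 + 0 = 1.
  i=2: a_2=3, p_2 = 3*3 + 2 = 11, q_2 = 3*1 + 1 = 4.
  i=3: a_3=1, p_3 = 1*11 + 3 = 14, q_3 = 1*4 + 1 = 5.
  i=4: a_4=7, p_4 = 7*14 + 11 = 109, q_4 = 7*5 + 4 = 39.
q_4 = 39 > 10, so the last convergent with denominator <= 10 is p_3/q_3 = 14/5.
The closest fraction with denominator <= 10 is either p_3/q_3 or the intermediate fraction (k*p_3 + p_2)/(k*q_3 + q_2) with the largest k >= 1 whose denominator stays <= 10; these approach x as k grows, and every other convergent or intermediate fraction in range is farther away.
Largest k: floor((10 - q_2)/q_3) = floor((10 - 4)/5) = 1.
That gives (1*14 + 11)/(1*5 + 4) = 25/9.
Compare the errors: |x - 14/5| = |109*5 - 14*39|/(39*5) = 1/195, and |x - 25/9| = |109*9 - 25*39|/(39*9) = 6/351.
Cross-multiplying, 1*351 = 351 < 1170 = 6*195, so 1/195 is smaller: the convergent 14/5 is closer to x than 25/9.

14/5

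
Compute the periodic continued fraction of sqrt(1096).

[33; (9, 2, 3, 1, 15, 1, 3, 2, 9, 66)]

Write x_i = (sqrt(1096) + m_i)/d_i with (m_0, d_0) = (0, 1). a_0 = floor(sqrt(1096)) = 33, since 33^2 = 1089 <= 1096 < 1156 = 34^2.
Iterate m_{i+1} = d_i*a_i - m_i, d_{i+1} = (1096 - m_{i+1}^2)/d_i, a_{i+1} = floor((a_0 + m_{i+1})/d_{i+1}):
  m_1 = 1*33 - 0 = 33, d_1 = (1096 - 33^2)/1 = 7/1 = 7, a_1 = floor((33 + 33)/7) = 9.
  m_2 = 7*9 - 33 = 30, d_2 = (1096 - 30^2)/7 = 196/7 = 28, a_2 = floor((33 + 30)/28) = 2.
  m_3 = 28*2 - 30 = 26, d_3 = (1096 - 26^2)/28 = 420/28 = 15, a_3 = floor((33 + 26)/15) = 3.
  m_4 = 15*3 - 26 = 19, d_4 = (1096 - 19^2)/15 = 735/15 = 49, a_4 = floor((33 + 19)/49) = 1.
  m_5 = 49*1 - 19 = 30, d_5 = (1096 - 30^2)/49 = 196/49 = 4, a_5 = floor((33 + 30)/4) = 15.
  m_6 = 4*15 - 30 = 30, d_6 = (1096 - 30^2)/4 = 196/4 = 49, a_6 = floor((33 + 30)/49) = 1.
  m_7 = 49*1 - 30 = 19, d_7 = (1096 - 19^2)/49 = 735/49 = 15, a_7 = floor((33 + 19)/15) = 3.
  m_8 = 15*3 - 19 = 26, d_8 = (1096 - 26^2)/15 = 420/15 = 28, a_8 = floor((33 + 26)/28) = 2.
  m_9 = 28*2 - 26 = 30, d_9 = (1096 - 30^2)/28 = 196/28 = 7, a_9 = floor((33 + 30)/7) = 9.
  m_10 = 7*9 - 30 = 33, d_10 = (1096 - 33^2)/7 = 7/7 = 1, a_10 = floor((33 + 33)/1) = 66.
  m_11 = 1*66 - 33 = 33, d_11 = (1096 - 33^2)/1 = 7/1 = 7: (m_11, d_11) = (m_1, d_1) = (33, 7), so from here the quotients repeat a_1, ..., a_10; the period length is 10.
Hence the expansion of sqrt(1096) is a_0 = 33 followed by the repeating block 9, 2, 3, 1, 15, 1, 3, 2, 9, 66 (period 10).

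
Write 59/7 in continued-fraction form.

[8; 2, 3]

Run the Euclidean algorithm on 59 and 7; the successive quotients are the partial quotients a_0, a_1, ... (each step inverts the fractional part left over by the previous one):
  59 = 8*7 + 3, so a_0 = 8.
  7 = 2*3 + 1, so a_1 = 2.
  3 = 3*1 + 0, so a_2 = 3.
The remainder reaches 0 after 3 divisions, so the expansion has 3 partial quotients, read off in order.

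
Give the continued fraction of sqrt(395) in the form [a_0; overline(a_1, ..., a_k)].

[19; overline(1, 6, 1, 38)]

Write x_i = (sqrt(395) + m_i)/d_i with (m_0, d_0) = (0, 1). a_0 = floor(sqrt(395)) = 19, since 19^2 = 361 <= 395 < 400 = 20^2.
Iterate m_{i+1} = d_i*a_i - m_i, d_{i+1} = (395 - m_{i+1}^2)/d_i, a_{i+1} = floor((a_0 + m_{i+1})/d_{i+1}):
  m_1 = 1*19 - 0 = 19, d_1 = (395 - 19^2)/1 = 34/1 = 34, a_1 = floor((19 + 19)/34) = 1.
  m_2 = 34*1 - 19 = 15, d_2 = (395 - 15^2)/34 = 170/34 = 5, a_2 = floor((19 + 15)/5) = 6.
  m_3 = 5*6 - 15 = 15, d_3 = (395 - 15^2)/5 = 170/5 = 34, a_3 = floor((19 + 15)/34) = 1.
  m_4 = 34*1 - 15 = 19, d_4 = (395 - 19^2)/34 = 34/34 = 1, a_4 = floor((19 + 19)/1) = 38.
  m_5 = 1*38 - 19 = 19, d_5 = (395 - 19^2)/1 = 34/1 = 34: (m_5, d_5) = (m_1, d_1) = (19, 34), so from here the quotients repeat a_1, ..., a_4; the period length is 4.
Hence the expansion of sqrt(395) is a_0 = 19 followed by the repeating block 1, 6, 1, 38 (period 4).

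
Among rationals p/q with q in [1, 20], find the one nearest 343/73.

Expand x = 343/73 as a continued fraction with the Euclidean algorithm:
  343 = 4*73 + 51, so a_0 = 4.
  73 = 1*51 + 22, so a_1 = 1.
  51 = 2*22 + 7, so a_2 = 2.
  22 = 3*7 + 1, so a_3 = 3.
  7 = 7*1 + 0, so a_4 = 7.
so x = [4; 1, 2, 3, 7].
Convergents (p_i = a_i*p_{i-1} + p_{i-2}, q_i = a_i*q_{i-1} + q_{i-2} with p_{-2}=0, p_{-1}=1, q_{-2}=1, q_{-1}=0), until the denominator exceeds 20:
  i=0: a_0=4, p_0 = 4*1 + 0 = 4, q_0 = 4*0 + 1 = 1.
  i=1: a_1=1, p_1 = 1*4 + 1 = 5, q_1 = 1*1 + 0 = 1.
  i=2: a_2=2, p_2 = 2*5 + 4 = 14, q_2 = 2*1 + 1 = 3.
  i=3: a_3=3, p_3 = 3*14 + 5 = 47, q_3 = 3*3 + 1 = 10.
  i=4: a_4=7, p_4 = 7*47 + 14 = 343, q_4 = 7*10 + 3 = 73.
q_4 = 73 > 20, so the last convergent with denominator <= 20 is p_3/q_3 = 47/10.
The closest fraction with denominator <= 20 is either p_3/q_3 or the intermediate fraction (k*p_3 + p_2)/(k*q_3 + q_2) with the largest k >= 1 whose denominator stays <= 20; these approach x as k grows, and every other convergent or intermediate fraction in range is farther away.
Largest k: floor((20 - q_2)/q_3) = floor((20 - 3)/10) = 1.
That gives (1*47 + 14)/(1*10 + 3) = 61/13.
Compare the errors: |x - 47/10| = |343*10 - 47*73|/(73*10) = 1/730, and |x - 61/13| = |343*13 - 61*73|/(73*13) = 6/949.
Cross-multiplying, 1*949 = 949 < 4380 = 6*730, so 1/730 is smaller: the convergent 47/10 is closer to x than 61/13.

47/10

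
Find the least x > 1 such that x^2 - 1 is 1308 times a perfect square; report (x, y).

First expand sqrt(1308) as a continued fraction. With x_i = (sqrt(1308) + m_i)/d_i and (m_0, d_0) = (0, 1): a_0 = floor(sqrt(1308)) = 36, since 36^2 = 1296 <= 1308 < 1369 = 37^2.
Iterate m_{i+1} = d_i*a_i - m_i, d_{i+1} = (1308 - m_{i+1}^2)/d_i, a_{i+1} = floor((a_0 + m_{i+1})/d_{i+1}):
  m_1 = 1*36 - 0 = 36, d_1 = (1308 - 36^2)/1 = 12/1 = 12, a_1 = floor((36 + 36)/12) = 6.
  m_2 = 12*6 - 36 = 36, d_2 = (1308 - 36^2)/12 = 12/12 = 1, a_2 = floor((36 + 36)/1) = 72.
  m_3 = 1*72 - 36 = 36, d_3 = (1308 - 36^2)/1 = 12/1 = 12: (m_3, d_3) = (m_1, d_1) = (36, 12), so from here the quotients repeat a_1, a_2; the period length is 2.
So sqrt(1308) = [36; (6, 72)] with period length k = 2.
k is even, so the fundamental solution of x^2 - 1308y^2 = 1 is (p_{k-1}, q_{k-1}) = (p_1, q_1); compute convergents through index 1.
Convergents (p_i = a_i*p_{i-1} + p_{i-2}, q_i = a_i*q_{i-1} + q_{i-2} with p_{-2}=0, p_{-1}=1, q_{-2}=1, q_{-1}=0):
  i=0: a_0=36, p_0 = 36*1 + 0 = 36, q_0 = 36*0 + 1 = 1.
  i=1: a_1=6, p_1 = 6*36 + 1 = 217, q_1 = 6*1 + 0 = 6.
Check: 217^2 - 1308*6^2 = 47089 - 47088 = 1, so (x, y) = (217, 6) solves the equation, and by the theorem it is the least positive solution.

(x, y) = (217, 6)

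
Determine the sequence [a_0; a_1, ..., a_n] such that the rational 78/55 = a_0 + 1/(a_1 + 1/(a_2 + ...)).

[1; 2, 2, 1, 1, 4]

Run the Euclidean algorithm on 78 and 55; the successive quotients are the partial quotients a_0, a_1, ... (each step inverts the fractional part left over by the previous one):
  78 = 1*55 + 23, so a_0 = 1.
  55 = 2*23 + 9, so a_1 = 2.
  23 = 2*9 + 5, so a_2 = 2.
  9 = 1*5 + 4, so a_3 = 1.
  5 = 1*4 + 1, so a_4 = 1.
  4 = 4*1 + 0, so a_5 = 4.
The remainder reaches 0 after 6 divisions, so the expansion has 6 partial quotients, read off in order.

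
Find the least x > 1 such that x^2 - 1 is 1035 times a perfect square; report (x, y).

(x, y) = (1126, 35)

First expand sqrt(1035) as a continued fraction. With x_i = (sqrt(1035) + m_i)/d_i and (m_0, d_0) = (0, 1): a_0 = floor(sqrt(1035)) = 32, since 32^2 = 1024 <= 1035 < 1089 = 33^2.
Iterate m_{i+1} = d_i*a_i - m_i, d_{i+1} = (1035 - m_{i+1}^2)/d_i, a_{i+1} = floor((a_0 + m_{i+1})/d_{i+1}):
  m_1 = 1*32 - 0 = 32, d_1 = (1035 - 32^2)/1 = 11/1 = 11, a_1 = floor((32 + 32)/11) = 5.
  m_2 = 11*5 - 32 = 23, d_2 = (1035 - 23^2)/11 = 506/11 = 46, a_2 = floor((32 + 23)/46) = 1.
  m_3 = 46*1 - 23 = 23, d_3 = (1035 - 23^2)/46 = 506/46 = 11, a_3 = floor((32 + 23)/11) = 5.
  m_4 = 11*5 - 23 = 32, d_4 = (1035 - 32^2)/11 = 11/11 = 1, a_4 = floor((32 + 32)/1) = 64.
  m_5 = 1*64 - 32 = 32, d_5 = (1035 - 32^2)/1 = 11/1 = 11: (m_5, d_5) = (m_1, d_1) = (32, 11), so from here the quotients repeat a_1, ..., a_4; the period length is 4.
So sqrt(1035) = [32; (5, 1, 5, 64)] with period length k = 4.
k is even, so the fundamental solution of x^2 - 1035y^2 = 1 is (p_{k-1}, q_{k-1}) = (p_3, q_3); compute convergents through index 3.
Convergents (p_i = a_i*p_{i-1} + p_{i-2}, q_i = a_i*q_{i-1} + q_{i-2} with p_{-2}=0, p_{-1}=1, q_{-2}=1, q_{-1}=0):
  i=0: a_0=32, p_0 = 32*1 + 0 = 32, q_0 = 32*0 + 1 = 1.
  i=1: a_1=5, p_1 = 5*32 + 1 = 161, q_1 = 5*1 + 0 = 5.
  i=2: a_2=1, p_2 = 1*161 + 32 = 193, q_2 = 1*5 + 1 = 6.
  i=3: a_3=5, p_3 = 5*193 + 161 = 1126, q_3 = 5*6 + 5 = 35.
Check: 1126^2 - 1035*35^2 = 1267876 - 1267875 = 1, so (x, y) = (1126, 35) solves the equation, and by the theorem it is the least positive solution.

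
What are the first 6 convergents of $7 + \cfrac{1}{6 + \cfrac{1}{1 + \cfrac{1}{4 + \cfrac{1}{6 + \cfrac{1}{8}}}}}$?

7/1, 43/6, 50/7, 243/34, 1508/211, 12307/1722

Using the convergent recurrence p_i = a_i*p_{i-1} + p_{i-2}, q_i = a_i*q_{i-1} + q_{i-2} with p_{-2}=0, p_{-1}=1, q_{-2}=1, q_{-1}=0:
  i=0: a_0=7, p_0 = 7*1 + 0 = 7, q_0 = 7*0 + 1 = 1.
  i=1: a_1=6, p_1 = 6*7 + 1 = 43, q_1 = 6*1 + 0 = 6.
  i=2: a_2=1, p_2 = 1*43 + 7 = 50, q_2 = 1*6 + 1 = 7.
  i=3: a_3=4, p_3 = 4*50 + 43 = 243, q_3 = 4*7 + 6 = 34.
  i=4: a_4=6, p_4 = 6*243 + 50 = 1508, q_4 = 6*34 + 7 = 211.
  i=5: a_5=8, p_5 = 8*1508 + 243 = 12307, q_5 = 8*211 + 34 = 1722.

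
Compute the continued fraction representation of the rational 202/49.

[4; 8, 6]

Run the Euclidean algorithm on 202 and 49; the successive quotients are the partial quotients a_0, a_1, ... (each step inverts the fractional part left over by the previous one):
  202 = 4*49 + 6, so a_0 = 4.
  49 = 8*6 + 1, so a_1 = 8.
  6 = 6*1 + 0, so a_2 = 6.
The remainder reaches 0 after 3 divisions, so the expansion has 3 partial quotients, read off in order.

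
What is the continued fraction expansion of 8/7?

Run the Euclidean algorithm on 8 and 7; the successive quotients are the partial quotients a_0, a_1, ... (each step inverts the fractional part left over by the previous one):
  8 = 1*7 + 1, so a_0 = 1.
  7 = 7*1 + 0, so a_1 = 7.
The remainder reaches 0 after 2 divisions, so the expansion has 2 partial quotients, read off in order.

[1; 7]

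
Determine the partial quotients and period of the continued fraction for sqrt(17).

Write x_i = (sqrt(17) + m_i)/d_i with (m_0, d_0) = (0, 1). a_0 = floor(sqrt(17)) = 4, since 4^2 = 16 <= 17 < 25 = 5^2.
Iterate m_{i+1} = d_i*a_i - m_i, d_{i+1} = (17 - m_{i+1}^2)/d_i, a_{i+1} = floor((a_0 + m_{i+1})/d_{i+1}):
  m_1 = 1*4 - 0 = 4, d_1 = (17 - 4^2)/1 = 1/1 = 1, a_1 = floor((4 + 4)/1) = 8.
  m_2 = 1*8 - 4 = 4, d_2 = (17 - 4^2)/1 = 1/1 = 1: (m_2, d_2) = (m_1, d_1) = (4, 1), so from here the quotient a_1 repeats; the period length is 1.
Hence the expansion of sqrt(17) is a_0 = 4 followed by the repeating block 8 (period 1).

[4; (8)]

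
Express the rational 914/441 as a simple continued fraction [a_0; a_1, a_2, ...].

[2; 13, 1, 3, 1, 1, 3]

Run the Euclidean algorithm on 914 and 441; the successive quotients are the partial quotients a_0, a_1, ... (each step inverts the fractional part left over by the previous one):
  914 = 2*441 + 32, so a_0 = 2.
  441 = 13*32 + 25, so a_1 = 13.
  32 = 1*25 + 7, so a_2 = 1.
  25 = 3*7 + 4, so a_3 = 3.
  7 = 1*4 + 3, so a_4 = 1.
  4 = 1*3 + 1, so a_5 = 1.
  3 = 3*1 + 0, so a_6 = 3.
The remainder reaches 0 after 7 divisions, so the expansion has 7 partial quotients, read off in order.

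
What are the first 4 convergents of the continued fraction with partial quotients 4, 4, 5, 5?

4/1, 17/4, 89/21, 462/109

Using the convergent recurrence p_i = a_i*p_{i-1} + p_{i-2}, q_i = a_i*q_{i-1} + q_{i-2} with p_{-2}=0, p_{-1}=1, q_{-2}=1, q_{-1}=0:
  i=0: a_0=4, p_0 = 4*1 + 0 = 4, q_0 = 4*0 + 1 = 1.
  i=1: a_1=4, p_1 = 4*4 + 1 = 17, q_1 = 4*1 + 0 = 4.
  i=2: a_2=5, p_2 = 5*17 + 4 = 89, q_2 = 5*4 + 1 = 21.
  i=3: a_3=5, p_3 = 5*89 + 17 = 462, q_3 = 5*21 + 4 = 109.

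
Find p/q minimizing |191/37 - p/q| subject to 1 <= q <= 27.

Expand x = 191/37 as a continued fraction with the Euclidean algorithm:
  191 = 5*37 + 6, so a_0 = 5.
  37 = 6*6 + 1, so a_1 = 6.
  6 = 6*1 + 0, so a_2 = 6.
so x = [5; 6, 6].
Convergents (p_i = a_i*p_{i-1} + p_{i-2}, q_i = a_i*q_{i-1} + q_{i-2} with p_{-2}=0, p_{-1}=1, q_{-2}=1, q_{-1}=0), until the denominator exceeds 27:
  i=0: a_0=5, p_0 = 5*1 + 0 = 5, q_0 = 5*0 + 1 = 1.
  i=1: a_1=6, p_1 = 6*5 + 1 = 31, q_1 = 6*1 + 0 = 6.
  i=2: a_2=6, p_2 = 6*31 + 5 = 191, q_2 = 6*6 + 1 = 37.
q_2 = 37 > 27, so the last convergent with denominator <= 27 is p_1/q_1 = 31/6.
The closest fraction with denominator <= 27 is either p_1/q_1 or the intermediate fraction (k*p_1 + p_0)/(k*q_1 + q_0) with the largest k >= 1 whose denominator stays <= 27; these approach x as k grows, and every other convergent or intermediate fraction in range is farther away.
Largest k: floor((27 - q_0)/q_1) = floor((27 - 1)/6) = 4.
That gives (4*31 + 5)/(4*6 + 1) = 129/25.
Compare the errors: |x - 31/6| = |191*6 - 31*37|/(37*6) = 1/222, and |x - 129/25| = |191*25 - 129*37|/(37*25) = 2/925.
Cross-multiplying, 2*222 = 444 < 925 = 1*925, so 2/925 is smaller: the intermediate fraction 129/25 is closer to x than 31/6.

129/25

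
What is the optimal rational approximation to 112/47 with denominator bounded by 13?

Expand x = 112/47 as a continued fraction with the Euclidean algorithm:
  112 = 2*47 + 18, so a_0 = 2.
  47 = 2*18 + 11, so a_1 = 2.
  18 = 1*11 + 7, so a_2 = 1.
  11 = 1*7 + 4, so a_3 = 1.
  7 = 1*4 + 3, so a_4 = 1.
  4 = 1*3 + 1, so a_5 = 1.
  3 = 3*1 + 0, so a_6 = 3.
so x = [2; 2, 1, 1, 1, 1, 3].
Convergents (p_i = a_i*p_{i-1} + p_{i-2}, q_i = a_i*q_{i-1} + q_{i-2} with p_{-2}=0, p_{-1}=1, q_{-2}=1, q_{-1}=0), until the denominator exceeds 13:
  i=0: a_0=2, p_0 = 2*1 + 0 = 2, q_0 = 2*0 + 1 = 1.
  i=1: a_1=2, p_1 = 2*2 + 1 = 5, q_1 = 2*1 + 0 = 2.
  i=2: a_2=1, p_2 = 1*5 + 2 = 7, q_2 = 1*2 + 1 = 3.
  i=3: a_3=1, p_3 = 1*7 + 5 = 12, q_3 = 1*3 + 2 = 5.
  i=4: a_4=1, p_4 = 1*12 + 7 = 19, q_4 = 1*5 + 3 = 8.
  i=5: a_5=1, p_5 = 1*19 + 12 = 31, q_5 = 1*8 + 5 = 13.
  i=6: a_6=3, p_6 = 3*31 + 19 = 112, q_6 = 3*13 + 8 = 47.
q_6 = 47 > 13, so the last convergent with denominator <= 13 is p_5/q_5 = 31/13.
The closest fraction with denominator <= 13 is either p_5/q_5 or the intermediate fraction (k*p_5 + p_4)/(k*q_5 + q_4) with the largest k >= 1 whose denominator stays <= 13; these approach x as k grows, and every other convergent or intermediate fraction in range is farther away.
Largest k: floor((13 - q_4)/q_5) = floor((13 - 8)/13) = 0.
Since k = 0, no intermediate fraction beyond p_5/q_5 has denominator <= 13, so the convergent 31/13 is the closest (its error is |112*13 - 31*47|/(47*13) = 1/611).

31/13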